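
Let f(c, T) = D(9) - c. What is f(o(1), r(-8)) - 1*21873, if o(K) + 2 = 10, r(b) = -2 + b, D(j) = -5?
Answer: -21886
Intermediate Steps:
o(K) = 8 (o(K) = -2 + 10 = 8)
f(c, T) = -5 - c
f(o(1), r(-8)) - 1*21873 = (-5 - 1*8) - 1*21873 = (-5 - 8) - 21873 = -13 - 21873 = -21886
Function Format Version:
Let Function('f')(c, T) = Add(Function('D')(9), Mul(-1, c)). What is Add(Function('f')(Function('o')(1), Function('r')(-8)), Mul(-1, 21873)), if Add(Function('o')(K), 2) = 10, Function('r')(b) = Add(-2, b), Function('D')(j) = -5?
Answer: -21886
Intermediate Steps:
Function('o')(K) = 8 (Function('o')(K) = Add(-2, 10) = 8)
Function('f')(c, T) = Add(-5, Mul(-1, c))
Add(Function('f')(Function('o')(1), Function('r')(-8)), Mul(-1, 21873)) = Add(Add(-5, Mul(-1, 8)), Mul(-1, 21873)) = Add(Add(-5, -8), -21873) = Add(-13, -21873) = -21886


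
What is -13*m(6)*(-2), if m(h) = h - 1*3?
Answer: 78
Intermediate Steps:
m(h) = -3 + h (m(h) = h - 3 = -3 + h)
-13*m(6)*(-2) = -13*(-3 + 6)*(-2) = -13*3*(-2) = -39*(-2) = 78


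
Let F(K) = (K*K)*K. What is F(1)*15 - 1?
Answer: 14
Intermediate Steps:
F(K) = K³ (F(K) = K²*K = K³)
F(1)*15 - 1 = 1³*15 - 1 = 1*15 - 1 = 15 - 1 = 14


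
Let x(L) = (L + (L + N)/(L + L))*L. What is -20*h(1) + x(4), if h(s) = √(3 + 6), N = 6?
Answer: -39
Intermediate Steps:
h(s) = 3 (h(s) = √9 = 3)
x(L) = L*(L + (6 + L)/(2*L)) (x(L) = (L + (L + 6)/(L + L))*L = (L + (6 + L)/((2*L)))*L = (L + (6 + L)*(1/(2*L)))*L = (L + (6 + L)/(2*L))*L = L*(L + (6 + L)/(2*L)))
-20*h(1) + x(4) = -20*3 + (3 + 4² + (½)*4) = -60 + (3 + 16 + 2) = -60 + 21 = -39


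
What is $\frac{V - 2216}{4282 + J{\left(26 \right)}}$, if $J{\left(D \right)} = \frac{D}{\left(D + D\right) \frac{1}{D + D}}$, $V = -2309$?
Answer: $- \frac{4525}{4308} \approx -1.0504$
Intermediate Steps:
$J{\left(D \right)} = D$ ($J{\left(D \right)} = \frac{D}{2 D \frac{1}{2 D}} = \frac{D}{1} = D 1 = D$)
$\frac{V - 2216}{4282 + J{\left(26 \right)}} = \frac{-2309 - 2216}{4282 + 26} = - \frac{4525}{4308}$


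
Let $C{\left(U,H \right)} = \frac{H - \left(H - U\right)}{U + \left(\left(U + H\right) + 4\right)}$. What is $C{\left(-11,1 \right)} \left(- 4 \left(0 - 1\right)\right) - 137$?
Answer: $- \frac{2285}{17} \approx -134.41$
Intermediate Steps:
$C{\left(U,H \right)} = \frac{U}{4 + H + 2 U}$ ($C{\left(U,H \right)} = \frac{U}{U + \left(\left(H + U\right) + 4\right)} = \frac{U}{U + \left(4 + H + U\right)} = \frac{U}{4 + H + 2 U}$)
$C{\left(-11,1 \right)} \left(- 4 \left(0 - 1\right)\right) - 137 = - \frac{11}{4 + 1 + 2 \left(-11\right)} \left(- 4 \left(0 - 1\right)\right) - 137 = - \frac{11}{4 + 1 - 22} \left(\left(-4\right) \left(-1\right)\right) - 137 = - \frac{11}{-17} \cdot 4 - 137 = \left(-11\right) \left(- \frac{1}{17}\right) 4 - 137 = \frac{11}{17} \cdot 4 - 137 = \frac{44}{17} - 137 = - \frac{2285}{17}$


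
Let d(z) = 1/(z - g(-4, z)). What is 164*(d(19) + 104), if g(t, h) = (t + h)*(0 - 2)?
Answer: 835908/49 ≈ 17059.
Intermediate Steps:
g(t, h) = -2*h - 2*t (g(t, h) = (h + t)*(-2) = -2*h - 2*t)
d(z) = 1/(-8 + 3*z) (d(z) = 1/(z - (-2*z - 2*(-4))) = 1/(z - (-2*z + 8)) = 1/(z - (8 - 2*z)) = 1/(z + (-8 + 2*z)) = 1/(-8 + 3*z))
164*(d(19) + 104) = 164*(1/(-8 + 3*19) + 104) = 164*(1/(-8 + 57) + 104) = 164*(1/49 + 104) = 164*(5097/49) = 835908/49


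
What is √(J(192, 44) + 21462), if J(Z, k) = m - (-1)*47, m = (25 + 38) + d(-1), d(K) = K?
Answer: √21571 ≈ 146.87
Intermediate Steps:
m = 62 (m = (25 + 38) - 1 = 63 - 1 = 62)
J(Z, k) = 109 (J(Z, k) = 62 - (-1)*47 = 62 - 1*(-47) = 62 + 47 = 109)
√(J(192, 44) + 21462) = √(109 + 21462) = √21571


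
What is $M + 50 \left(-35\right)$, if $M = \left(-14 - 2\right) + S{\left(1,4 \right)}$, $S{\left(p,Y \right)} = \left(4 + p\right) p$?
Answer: $-1761$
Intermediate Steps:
$S{\left(p,Y \right)} = p \left(4 + p\right)$
$M = -11$ ($M = \left(-14 - 2\right) + 1 \left(4 + 1\right) = -16 + 1 \cdot 5 = -16 + 5 = -11$)
$M + 50 \left(-35\right) = -11 + 50 \left(-35\right) = -11 - 1750 = -1761$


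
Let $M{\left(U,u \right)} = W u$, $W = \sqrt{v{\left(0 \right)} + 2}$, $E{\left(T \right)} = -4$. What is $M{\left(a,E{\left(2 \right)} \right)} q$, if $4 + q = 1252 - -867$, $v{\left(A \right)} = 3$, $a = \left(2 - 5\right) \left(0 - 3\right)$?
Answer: $- 8460 \sqrt{5} \approx -18917.0$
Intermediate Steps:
$a = 9$ ($a = \left(-3\right) \left(-3\right) = 9$)
$q = 2115$ ($q = -4 + \left(1252 - -867\right) = -4 + \left(1252 + 867\right) = -4 + 2119 = 2115$)
$W = \sqrt{5}$ ($W = \sqrt{3 + 2} = \sqrt{5} \approx 2.2361$)
$M{\left(U,u \right)} = u \sqrt{5}$ ($M{\left(U,u \right)} = \sqrt{5} u = u \sqrt{5}$)
$M{\left(a,E{\left(2 \right)} \right)} q = - 4 \sqrt{5} \cdot 2115 = - 8460 \sqrt{5}$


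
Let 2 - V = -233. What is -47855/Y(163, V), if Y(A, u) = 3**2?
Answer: -47855/9 ≈ -5317.2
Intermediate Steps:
V = 235 (V = 2 - 1*(-233) = 2 + 233 = 235)
Y(A, u) = 9
-47855/Y(163, V) = -47855/9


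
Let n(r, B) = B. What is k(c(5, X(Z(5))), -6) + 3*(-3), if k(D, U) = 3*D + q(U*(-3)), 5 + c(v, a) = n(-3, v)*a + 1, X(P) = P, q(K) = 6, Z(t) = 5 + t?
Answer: 135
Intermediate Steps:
c(v, a) = -4 + a*v (c(v, a) = -5 + (v*a + 1) = -5 + (a*v + 1) = -5 + (1 + a*v) = -4 + a*v)
k(D, U) = 6 + 3*D (k(D, U) = 3*D + 6 = 6 + 3*D)
k(c(5, X(Z(5))), -6) + 3*(-3) = (6 + 3*(-4 + (5 + 5)*5)) + 3*(-3) = (6 + 3*(-4 + 10*5)) - 9 = (6 + 3*(-4 + 50)) - 9 = (6 + 3*46) - 9 = (6 + 138) - 9 = 144 - 9 = 135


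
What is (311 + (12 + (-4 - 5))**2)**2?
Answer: 102400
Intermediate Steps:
(311 + (12 + (-4 - 5))**2)**2 = (311 + (12 - 9)**2)**2 = (311 + 3**2)**2 = (311 + 9)**2 = 320**2 = 102400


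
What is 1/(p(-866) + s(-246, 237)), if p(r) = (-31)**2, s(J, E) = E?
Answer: 1/1198 ≈ 0.00083472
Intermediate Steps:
p(r) = 961
1/(p(-866) + s(-246, 237)) = 1/(961 + 237) = 1/1198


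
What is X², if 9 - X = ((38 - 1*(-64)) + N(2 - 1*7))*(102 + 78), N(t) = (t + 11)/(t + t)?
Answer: 332807049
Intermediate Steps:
N(t) = (11 + t)/(2*t) (N(t) = (11 + t)/((2*t)) = (11 + t)*(1/(2*t)) = (11 + t)/(2*t))
X = -18243 (X = 9 - ((38 - 1*(-64)) + (11 + (2 - 1*7))/(2*(2 - 1*7)))*(102 + 78) = 9 - ((38 + 64) + (11 + (2 - 7))/(2*(2 - 7)))*180 = 9 - (102 + (½)*(11 - 5)/(-5))*180 = 9 - (102 + (½)*(-⅕)*6)*180 = 9 - (102 - ⅗)*180 = 9 - 507*180/5 = 9 - 1*18252 = 9 - 18252 = -18243)
X² = (-18243)² = 332807049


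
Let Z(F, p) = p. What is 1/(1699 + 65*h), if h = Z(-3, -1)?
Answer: 1/1634 ≈ 0.00061200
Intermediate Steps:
h = -1
1/(1699 + 65*h) = 1/(1699 + 65*(-1)) = 1/(1699 - 65) = 1/1634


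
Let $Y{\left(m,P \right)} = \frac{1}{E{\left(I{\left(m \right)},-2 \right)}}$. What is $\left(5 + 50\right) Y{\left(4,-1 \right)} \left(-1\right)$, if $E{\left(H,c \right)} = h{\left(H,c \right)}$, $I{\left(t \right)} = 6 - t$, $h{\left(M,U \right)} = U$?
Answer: $\frac{55}{2} \approx 27.5$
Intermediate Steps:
$E{\left(H,c \right)} = c$
$Y{\left(m,P \right)} = - \frac{1}{2}$ ($Y{\left(m,P \right)} = \frac{1}{-2} = - \frac{1}{2}$)
$\left(5 + 50\right) Y{\left(4,-1 \right)} \left(-1\right) = \left(5 + 50\right) \left(\left(- \frac{1}{2}\right) \left(-1\right)\right) = 55 \cdot \frac{1}{2} = \frac{55}{2}$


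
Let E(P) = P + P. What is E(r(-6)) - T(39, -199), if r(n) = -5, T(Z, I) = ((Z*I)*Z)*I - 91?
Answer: -60233040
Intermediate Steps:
T(Z, I) = -91 + I²*Z² (T(Z, I) = ((I*Z)*Z)*I - 91 = (I*Z²)*I - 91 = I²*Z² - 91 = -91 + I²*Z²)
E(P) = 2*P
E(r(-6)) - T(39, -199) = 2*(-5) - (-91 + (-199)²*39²) = -10 - (-91 + 39601*1521) = -10 - (-91 + 60233121) = -10 - 1*60233030 = -10 - 60233030 = -60233040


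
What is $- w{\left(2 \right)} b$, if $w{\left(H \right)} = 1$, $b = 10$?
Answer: $-10$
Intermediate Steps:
$- w{\left(2 \right)} b = \left(-1\right) 1 \cdot 10 = \left(-1\right) 10 = -10$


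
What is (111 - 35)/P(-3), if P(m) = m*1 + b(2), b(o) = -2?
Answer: -76/5 ≈ -15.200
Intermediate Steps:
P(m) = -2 + m (P(m) = m*1 - 2 = m - 2 = -2 + m)
(111 - 35)/P(-3) = (111 - 35)/(-2 - 3) = 76/(-5) = -⅕*76 = -76/5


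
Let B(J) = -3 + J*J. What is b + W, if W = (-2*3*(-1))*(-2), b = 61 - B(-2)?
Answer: 48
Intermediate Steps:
B(J) = -3 + J²
b = 60 (b = 61 - (-3 + (-2)²) = 61 - (-3 + 4) = 61 - 1*1 = 61 - 1 = 60)
W = -12 (W = -6*(-1)*(-2) = 6*(-2) = -12)
b + W = 60 - 12 = 48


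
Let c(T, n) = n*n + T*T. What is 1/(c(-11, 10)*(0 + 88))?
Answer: 1/19448 ≈ 5.1419e-5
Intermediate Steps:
c(T, n) = T² + n² (c(T, n) = n² + T² = T² + n²)
1/(c(-11, 10)*(0 + 88)) = 1/(((-11)² + 10²)*(0 + 88)) = 1/((121 + 100)*88) = 1/(221*88) = 1/19448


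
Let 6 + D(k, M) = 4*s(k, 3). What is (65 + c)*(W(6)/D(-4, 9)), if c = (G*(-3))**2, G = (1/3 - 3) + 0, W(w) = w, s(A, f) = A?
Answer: -387/11 ≈ -35.182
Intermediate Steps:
G = -8/3 (G = (1/3 - 3) + 0 = -8/3 + 0 = -8/3 ≈ -2.6667)
D(k, M) = -6 + 4*k
c = 64 (c = (-8/3*(-3))**2 = 8**2 = 64)
(65 + c)*(W(6)/D(-4, 9)) = (65 + 64)*(6/(-6 + 4*(-4))) = 129*(6/(-6 - 16)) = 129*(6/(-22)) = 129*(6*(-1/22)) = 129*(-3/11) = -387/11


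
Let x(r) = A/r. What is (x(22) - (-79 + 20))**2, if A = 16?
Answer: 431649/121 ≈ 3567.3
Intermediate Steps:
x(r) = 16/r
(x(22) - (-79 + 20))**2 = (16/22 - (-79 + 20))**2 = (16*(1/22) - 1*(-59))**2 = (8/11 + 59)**2 = (657/11)**2 = 431649/121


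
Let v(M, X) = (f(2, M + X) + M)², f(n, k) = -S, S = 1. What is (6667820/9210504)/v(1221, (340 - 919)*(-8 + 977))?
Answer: 333391/685445707680 ≈ 4.8639e-7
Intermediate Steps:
f(n, k) = -1 (f(n, k) = -1*1 = -1)
v(M, X) = (-1 + M)²
(6667820/9210504)/v(1221, (340 - 919)*(-8 + 977)) = (6667820/9210504)/((-1 + 1221)²) = (6667820*(1/9210504))/(1220²) = (1666955/2302626)/1488400 = (1666955/2302626)*(1/1488400) = 333391/685445707680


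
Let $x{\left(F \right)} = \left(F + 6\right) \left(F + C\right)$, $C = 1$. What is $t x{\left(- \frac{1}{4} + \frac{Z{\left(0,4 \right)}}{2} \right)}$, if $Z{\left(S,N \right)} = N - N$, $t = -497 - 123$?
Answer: $- \frac{10695}{4} \approx -2673.8$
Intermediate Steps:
$t = -620$
$Z{\left(S,N \right)} = 0$
$x{\left(F \right)} = \left(1 + F\right) \left(6 + F\right)$ ($x{\left(F \right)} = \left(F + 6\right) \left(F + 1\right) = \left(6 + F\right) \left(1 + F\right) = \left(1 + F\right) \left(6 + F\right)$)
$t x{\left(- \frac{1}{4} + \frac{Z{\left(0,4 \right)}}{2} \right)} = - 620 \left(6 + \left(- \frac{1}{4} + \frac{0}{2}\right)^{2} + 7 \left(- \frac{1}{4} + \frac{0}{2}\right)\right) = - 620 \left(6 + \left(\left(-1\right) \frac{1}{4} + 0 \cdot \frac{1}{2}\right)^{2} + 7 \left(\left(-1\right) \frac{1}{4} + 0 \cdot \frac{1}{2}\right)\right) = - 620 \left(6 + \left(- \frac{1}{4} + 0\right)^{2} + 7 \left(- \frac{1}{4} + 0\right)\right) = - 620 \left(6 + \left(- \frac{1}{4}\right)^{2} + 7 \left(- \frac{1}{4}\right)\right) = - 620 \left(6 + \frac{1}{16} - \frac{7}{4}\right) = \left(-620\right) \frac{69}{16} = - \frac{10695}{4}$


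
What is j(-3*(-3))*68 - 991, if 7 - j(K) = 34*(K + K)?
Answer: -42131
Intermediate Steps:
j(K) = 7 - 68*K (j(K) = 7 - 34*(K + K) = 7 - 34*2*K = 7 - 68*K)
j(-3*(-3))*68 - 991 = (7 - (-204)*(-3))*68 - 991 = (7 - 68*9)*68 - 991 = (7 - 612)*68 - 991 = -605*68 - 991 = -41140 - 991 = -42131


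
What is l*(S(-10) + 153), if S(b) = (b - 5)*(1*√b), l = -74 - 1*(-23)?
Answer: -7803 + 765*I*√10 ≈ -7803.0 + 2419.1*I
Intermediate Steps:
l = -51 (l = -74 + 23 = -51)
S(b) = √b*(-5 + b) (S(b) = (-5 + b)*√b = √b*(-5 + b))
l*(S(-10) + 153) = -51*(√(-10)*(-5 - 10) + 153) = -51*((I*√10)*(-15) + 153) = -51*(-15*I*√10 + 153) = -51*(153 - 15*I*√10) = -7803 + 765*I*√10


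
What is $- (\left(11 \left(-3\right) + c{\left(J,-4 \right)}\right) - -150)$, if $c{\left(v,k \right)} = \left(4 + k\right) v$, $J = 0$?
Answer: $-117$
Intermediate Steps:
$c{\left(v,k \right)} = v \left(4 + k\right)$
$- (\left(11 \left(-3\right) + c{\left(J,-4 \right)}\right) - -150) = - (\left(11 \left(-3\right) + 0 \left(4 - 4\right)\right) - -150) = - (\left(-33 + 0 \cdot 0\right) + 150) = - (\left(-33 + 0\right) + 150) = - (-33 + 150) = \left(-1\right) 117 = -117$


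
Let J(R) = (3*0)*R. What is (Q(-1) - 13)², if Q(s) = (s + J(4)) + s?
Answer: 225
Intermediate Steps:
J(R) = 0 (J(R) = 0*R = 0)
Q(s) = 2*s (Q(s) = (s + 0) + s = s + s = 2*s)
(Q(-1) - 13)² = (2*(-1) - 13)² = (-2 - 13)² = (-15)² = 225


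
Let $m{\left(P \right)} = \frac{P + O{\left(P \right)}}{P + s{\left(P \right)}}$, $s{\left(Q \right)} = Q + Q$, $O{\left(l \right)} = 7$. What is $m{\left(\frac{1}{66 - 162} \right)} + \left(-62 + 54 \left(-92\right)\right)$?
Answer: $- \frac{15761}{3} \approx -5253.7$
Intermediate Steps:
$s{\left(Q \right)} = 2 Q$
$m{\left(P \right)} = \frac{7 + P}{3 P}$ ($m{\left(P \right)} = \frac{P + 7}{P + 2 P} = \frac{7 + P}{3 P}$)
$m{\left(\frac{1}{66 - 162} \right)} + \left(-62 + 54 \left(-92\right)\right) = \frac{7 + \frac{1}{66 - 162}}{3 \frac{1}{66 - 162}} + \left(-62 + 54 \left(-92\right)\right) = \frac{7 + \frac{1}{-96}}{3 \frac{1}{-96}} - 5030 = \frac{7 - \frac{1}{96}}{3 \left(- \frac{1}{96}\right)} - 5030 = \frac{1}{3} \left(-96\right) \frac{671}{96} - 5030 = - \frac{671}{3} - 5030 = - \frac{15761}{3}$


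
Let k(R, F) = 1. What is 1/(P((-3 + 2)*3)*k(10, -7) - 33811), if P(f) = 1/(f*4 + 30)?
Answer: -18/608597 ≈ -2.9576e-5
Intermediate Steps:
P(f) = 1/(30 + 4*f) (P(f) = 1/(4*f + 30) = 1/(30 + 4*f))
1/(P((-3 + 2)*3)*k(10, -7) - 33811) = 1/((1/(2*(15 + 2*((-3 + 2)*3))))*1 - 33811) = 1/((1/(2*(15 + 2*(-1*3))))*1 - 33811) = 1/((1/(2*(15 + 2*(-3))))*1 - 33811) = 1/((1/(2*(15 - 6)))*1 - 33811) = 1/(((1/2)/9)*1 - 33811) = 1/(((1/2)*(1/9))*1 - 33811) = 1/((1/18)*1 - 33811) = 1/(1/18 - 33811) = 1/(-608597/18) = -18/608597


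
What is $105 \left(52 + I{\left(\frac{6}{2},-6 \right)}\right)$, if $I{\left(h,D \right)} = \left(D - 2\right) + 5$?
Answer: $5145$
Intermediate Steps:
$I{\left(h,D \right)} = 3 + D$ ($I{\left(h,D \right)} = \left(-2 + D\right) + 5 = 3 + D$)
$105 \left(52 + I{\left(\frac{6}{2},-6 \right)}\right) = 105 \left(52 + \left(3 - 6\right)\right) = 105 \left(52 - 3\right) = 105 \cdot 49 = 5145$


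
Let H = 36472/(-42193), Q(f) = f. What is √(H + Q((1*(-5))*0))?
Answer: 2*I*√384715774/42193 ≈ 0.92974*I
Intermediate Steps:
H = -36472/42193 (H = 36472*(-1/42193) = -36472/42193 ≈ -0.86441)
√(H + Q((1*(-5))*0)) = √(-36472/42193 + (1*(-5))*0) = √(-36472/42193 - 5*0) = √(-36472/42193 + 0) = √(-36472/42193) = 2*I*√384715774/42193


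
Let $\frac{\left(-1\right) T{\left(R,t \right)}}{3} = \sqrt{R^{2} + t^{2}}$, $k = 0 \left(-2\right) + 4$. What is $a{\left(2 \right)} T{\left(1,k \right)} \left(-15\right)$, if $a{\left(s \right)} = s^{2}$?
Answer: $180 \sqrt{17} \approx 742.16$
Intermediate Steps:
$k = 4$ ($k = 0 + 4 = 4$)
$T{\left(R,t \right)} = - 3 \sqrt{R^{2} + t^{2}}$
$a{\left(2 \right)} T{\left(1,k \right)} \left(-15\right) = 2^{2} \left(- 3 \sqrt{1^{2} + 4^{2}}\right) \left(-15\right) = 4 \left(- 3 \sqrt{1 + 16}\right) \left(-15\right) = 4 \left(- 3 \sqrt{17}\right) \left(-15\right) = - 12 \sqrt{17} \left(-15\right) = 180 \sqrt{17}$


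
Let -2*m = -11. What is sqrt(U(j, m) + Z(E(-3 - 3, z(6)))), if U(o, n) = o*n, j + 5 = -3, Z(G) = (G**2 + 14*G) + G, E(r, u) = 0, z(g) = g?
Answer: 2*I*sqrt(11) ≈ 6.6332*I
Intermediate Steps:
m = 11/2 (m = -1/2*(-11) = 11/2 ≈ 5.5000)
Z(G) = G**2 + 15*G
j = -8 (j = -5 - 3 = -8)
U(o, n) = n*o
sqrt(U(j, m) + Z(E(-3 - 3, z(6)))) = sqrt((11/2)*(-8) + 0*(15 + 0)) = sqrt(-44 + 0*15) = sqrt(-44 + 0) = sqrt(-44) = 2*I*sqrt(11)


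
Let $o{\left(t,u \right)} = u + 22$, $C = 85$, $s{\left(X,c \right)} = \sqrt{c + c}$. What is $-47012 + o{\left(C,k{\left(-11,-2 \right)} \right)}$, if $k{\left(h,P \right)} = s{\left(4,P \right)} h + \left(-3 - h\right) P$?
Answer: $-47006 - 22 i \approx -47006.0 - 22.0 i$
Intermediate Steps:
$s{\left(X,c \right)} = \sqrt{2} \sqrt{c}$ ($s{\left(X,c \right)} = \sqrt{2 c} = \sqrt{2} \sqrt{c}$)
$k{\left(h,P \right)} = P \left(-3 - h\right) + h \sqrt{2} \sqrt{P}$ ($k{\left(h,P \right)} = \sqrt{2} \sqrt{P} h + \left(-3 - h\right) P = h \sqrt{2} \sqrt{P} + P \left(-3 - h\right) = P \left(-3 - h\right) + h \sqrt{2} \sqrt{P}$)
$o{\left(t,u \right)} = 22 + u$
$-47012 + o{\left(C,k{\left(-11,-2 \right)} \right)} = -47012 + \left(22 - \left(-6 + 22 + 11 \sqrt{2} \sqrt{-2}\right)\right) = -47012 + \left(22 - \left(16 + 11 \sqrt{2} i \sqrt{2}\right)\right) = -47012 + \left(22 - \left(16 + 22 i\right)\right) = -47012 + \left(6 - 22 i\right) = -47006 - 22 i$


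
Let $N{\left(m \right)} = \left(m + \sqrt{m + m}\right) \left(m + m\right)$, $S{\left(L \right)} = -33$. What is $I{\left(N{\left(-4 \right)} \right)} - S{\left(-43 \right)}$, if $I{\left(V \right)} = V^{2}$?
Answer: $545 - 1024 i \sqrt{2} \approx 545.0 - 1448.2 i$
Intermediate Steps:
$N{\left(m \right)} = 2 m \left(m + \sqrt{2} \sqrt{m}\right)$ ($N{\left(m \right)} = \left(m + \sqrt{2 m}\right) 2 m = \left(m + \sqrt{2} \sqrt{m}\right) 2 m = 2 m \left(m + \sqrt{2} \sqrt{m}\right)$)
$I{\left(N{\left(-4 \right)} \right)} - S{\left(-43 \right)} = \left(2 \left(-4\right)^{2} + 2 \sqrt{2} \left(-4\right)^{\frac{3}{2}}\right)^{2} - -33 = \left(2 \cdot 16 + 2 \sqrt{2} \left(- 8 i\right)\right)^{2} + 33 = \left(32 - 16 i \sqrt{2}\right)^{2} + 33 = 33 + \left(32 - 16 i \sqrt{2}\right)^{2}$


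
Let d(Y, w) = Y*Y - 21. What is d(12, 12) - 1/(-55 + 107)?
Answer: 6395/52 ≈ 122.98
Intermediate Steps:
d(Y, w) = -21 + Y² (d(Y, w) = Y² - 21 = -21 + Y²)
d(12, 12) - 1/(-55 + 107) = (-21 + 12²) - 1/(-55 + 107) = (-21 + 144) - 1/52 = 123 - 1*1/52 = 123 - 1/52 = 6395/52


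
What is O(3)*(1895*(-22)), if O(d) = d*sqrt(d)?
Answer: -125070*sqrt(3) ≈ -2.1663e+5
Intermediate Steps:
O(d) = d**(3/2)
O(3)*(1895*(-22)) = 3**(3/2)*(1895*(-22)) = (3*sqrt(3))*(-41690) = -125070*sqrt(3)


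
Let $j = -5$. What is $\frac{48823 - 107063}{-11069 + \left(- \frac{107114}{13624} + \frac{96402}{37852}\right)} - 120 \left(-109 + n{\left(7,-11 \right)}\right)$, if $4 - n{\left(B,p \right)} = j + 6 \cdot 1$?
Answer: $\frac{9084206463644720}{713872028249} \approx 12725.0$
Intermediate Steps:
$n{\left(B,p \right)} = 3$ ($n{\left(B,p \right)} = 4 - \left(-5 + 6 \cdot 1\right) = 4 - \left(-5 + 6\right) = 4 - 1 = 3$)
$\frac{48823 - 107063}{-11069 + \left(- \frac{107114}{13624} + \frac{96402}{37852}\right)} - 120 \left(-109 + n{\left(7,-11 \right)}\right) = \frac{48823 - 107063}{-11069 + \left(- \frac{107114}{13624} + \frac{96402}{37852}\right)} - 120 \left(-109 + 3\right) = - \frac{58240}{-11069 + \left(\left(-107114\right) \frac{1}{13624} + 96402 \cdot \frac{1}{37852}\right)} - 120 \left(-106\right) = - \frac{58240}{-11069 + \left(- \frac{53557}{6812} + \frac{48201}{18926}\right)} - -12720 = - \frac{58240}{-11069 - \frac{342637285}{64461956}} + 12720 = - \frac{58240}{- \frac{713872028249}{64461956}} + 12720 = \left(-58240\right) \left(- \frac{64461956}{713872028249}\right) + 12720 = \frac{3754264317440}{713872028249} + 12720 = \frac{9084206463644720}{713872028249}$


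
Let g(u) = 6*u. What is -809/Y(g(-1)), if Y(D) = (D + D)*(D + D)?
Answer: -809/144 ≈ -5.6181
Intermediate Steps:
Y(D) = 4*D² (Y(D) = (2*D)*(2*D) = 4*D²)
-809/Y(g(-1)) = -809/(4*(6*(-1))²) = -809/(4*(-6)²) = -809/(4*36) = -809/144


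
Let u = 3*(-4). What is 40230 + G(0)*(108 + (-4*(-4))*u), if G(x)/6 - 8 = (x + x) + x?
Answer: 36198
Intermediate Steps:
G(x) = 48 + 18*x (G(x) = 48 + 6*((x + x) + x) = 48 + 6*(2*x + x) = 48 + 6*(3*x) = 48 + 18*x)
u = -12
40230 + G(0)*(108 + (-4*(-4))*u) = 40230 + (48 + 18*0)*(108 - 4*(-4)*(-12)) = 40230 + (48 + 0)*(108 + 16*(-12)) = 40230 + 48*(108 - 192) = 40230 + 48*(-84) = 40230 - 4032 = 36198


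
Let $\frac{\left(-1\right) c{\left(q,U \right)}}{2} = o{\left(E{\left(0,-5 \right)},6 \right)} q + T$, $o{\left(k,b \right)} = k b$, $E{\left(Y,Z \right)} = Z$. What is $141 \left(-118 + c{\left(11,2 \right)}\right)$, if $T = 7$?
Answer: $74448$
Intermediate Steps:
$o{\left(k,b \right)} = b k$
$c{\left(q,U \right)} = -14 + 60 q$ ($c{\left(q,U \right)} = - 2 \left(6 \left(-5\right) q + 7\right) = - 2 \left(- 30 q + 7\right) = - 2 \left(7 - 30 q\right) = -14 + 60 q$)
$141 \left(-118 + c{\left(11,2 \right)}\right) = 141 \left(-118 + \left(-14 + 60 \cdot 11\right)\right) = 141 \left(-118 + \left(-14 + 660\right)\right) = 141 \left(-118 + 646\right) = 141 \cdot 528 = 74448$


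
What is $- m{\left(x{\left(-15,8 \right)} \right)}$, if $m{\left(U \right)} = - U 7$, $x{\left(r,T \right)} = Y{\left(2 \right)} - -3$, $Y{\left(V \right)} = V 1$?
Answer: $35$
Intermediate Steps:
$Y{\left(V \right)} = V$
$x{\left(r,T \right)} = 5$ ($x{\left(r,T \right)} = 2 - -3 = 2 + 3 = 5$)
$m{\left(U \right)} = - 7 U$
$- m{\left(x{\left(-15,8 \right)} \right)} = - \left(-7\right) 5 = \left(-1\right) \left(-35\right) = 35$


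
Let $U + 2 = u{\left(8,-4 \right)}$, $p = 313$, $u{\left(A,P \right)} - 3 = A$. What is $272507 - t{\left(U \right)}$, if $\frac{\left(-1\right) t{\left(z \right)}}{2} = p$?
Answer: $273133$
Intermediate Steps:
$u{\left(A,P \right)} = 3 + A$
$U = 9$ ($U = -2 + \left(3 + 8\right) = -2 + 11 = 9$)
$t{\left(z \right)} = -626$ ($t{\left(z \right)} = \left(-2\right) 313 = -626$)
$272507 - t{\left(U \right)} = 272507 - -626 = 272507 + 626 = 273133$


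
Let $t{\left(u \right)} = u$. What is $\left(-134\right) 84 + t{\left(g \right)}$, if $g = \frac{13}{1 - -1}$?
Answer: $- \frac{22499}{2} \approx -11250.0$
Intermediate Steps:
$g = \frac{13}{2}$ ($g = \frac{13}{1 + 1} = \frac{13}{2} \approx 6.5$)
$\left(-134\right) 84 + t{\left(g \right)} = \left(-134\right) 84 + \frac{13}{2} = -11256 + \frac{13}{2} = - \frac{22499}{2}$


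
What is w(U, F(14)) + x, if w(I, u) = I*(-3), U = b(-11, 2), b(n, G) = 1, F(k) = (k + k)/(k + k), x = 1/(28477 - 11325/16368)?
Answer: -466094755/155366737 ≈ -3.0000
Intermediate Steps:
x = 5456/155366737 (x = 1/(28477 - 11325*1/16368) = 1/(28477 - 3775/5456) = 1/(155366737/5456) = 5456/155366737 ≈ 3.5117e-5)
F(k) = 1 (F(k) = (2*k)/((2*k)) = (2*k)*(1/(2*k)) = 1)
U = 1
w(I, u) = -3*I
w(U, F(14)) + x = -3*1 + 5456/155366737 = -3 + 5456/155366737 = -466094755/155366737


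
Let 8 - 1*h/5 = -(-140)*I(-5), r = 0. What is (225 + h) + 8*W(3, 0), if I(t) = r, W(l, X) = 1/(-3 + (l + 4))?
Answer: 267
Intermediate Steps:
W(l, X) = 1/(1 + l) (W(l, X) = 1/(-3 + (4 + l)) = 1/(1 + l))
I(t) = 0
h = 40 (h = 40 - (-140)*(-5*0) = 40 - (-140)*0 = 40 - 5*0 = 40 + 0 = 40)
(225 + h) + 8*W(3, 0) = (225 + 40) + 8/(1 + 3) = 265 + 8/4 = 265 + 8*(¼) = 265 + 2 = 267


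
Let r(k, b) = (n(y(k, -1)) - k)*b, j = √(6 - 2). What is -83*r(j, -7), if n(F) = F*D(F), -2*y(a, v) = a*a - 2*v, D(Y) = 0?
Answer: -1162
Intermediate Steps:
j = 2 (j = √4 = 2)
y(a, v) = v - a²/2 (y(a, v) = -(a*a - 2*v)/2 = -(a² - 2*v)/2 = v - a²/2)
n(F) = 0 (n(F) = F*0 = 0)
r(k, b) = -b*k (r(k, b) = (0 - k)*b = (-k)*b = -b*k)
-83*r(j, -7) = -(-83)*(-7)*2 = -83*14 = -1162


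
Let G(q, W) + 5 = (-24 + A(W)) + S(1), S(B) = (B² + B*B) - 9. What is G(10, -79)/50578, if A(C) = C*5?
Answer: -431/50578 ≈ -0.0085215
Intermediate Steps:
A(C) = 5*C
S(B) = -9 + 2*B² (S(B) = (B² + B²) - 9 = 2*B² - 9 = -9 + 2*B²)
G(q, W) = -36 + 5*W (G(q, W) = -5 + ((-24 + 5*W) + (-9 + 2*1²)) = -5 + ((-24 + 5*W) + (-9 + 2*1)) = -5 + ((-24 + 5*W) + (-9 + 2)) = -5 + ((-24 + 5*W) - 7) = -5 + (-31 + 5*W) = -36 + 5*W)
G(10, -79)/50578 = (-36 + 5*(-79))/50578 = (-36 - 395)*(1/50578) = -431*1/50578 = -431/50578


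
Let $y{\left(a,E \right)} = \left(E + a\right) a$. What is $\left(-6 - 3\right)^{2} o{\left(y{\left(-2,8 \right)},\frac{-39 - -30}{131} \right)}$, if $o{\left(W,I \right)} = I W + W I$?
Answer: $\frac{17496}{131} \approx 133.56$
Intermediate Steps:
$y{\left(a,E \right)} = a \left(E + a\right)$
$o{\left(W,I \right)} = 2 I W$ ($o{\left(W,I \right)} = I W + I W = 2 I W$)
$\left(-6 - 3\right)^{2} o{\left(y{\left(-2,8 \right)},\frac{-39 - -30}{131} \right)} = \left(-6 - 3\right)^{2} \cdot 2 \frac{-39 - -30}{131} \left(- 2 \left(8 - 2\right)\right) = \left(-9\right)^{2} \cdot 2 \left(-39 + 30\right) \frac{1}{131} \left(\left(-2\right) 6\right) = 81 \cdot 2 \left(\left(-9\right) \frac{1}{131}\right) \left(-12\right) = 81 \cdot 2 \left(- \frac{9}{131}\right) \left(-12\right) = 81 \cdot \frac{216}{131} = \frac{17496}{131}$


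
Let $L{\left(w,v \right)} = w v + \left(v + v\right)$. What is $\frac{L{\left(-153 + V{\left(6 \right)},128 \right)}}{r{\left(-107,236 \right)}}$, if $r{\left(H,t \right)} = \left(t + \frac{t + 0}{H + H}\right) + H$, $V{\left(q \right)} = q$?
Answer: $- \frac{397184}{2737} \approx -145.12$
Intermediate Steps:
$L{\left(w,v \right)} = 2 v + v w$ ($L{\left(w,v \right)} = v w + 2 v = 2 v + v w$)
$r{\left(H,t \right)} = H + t + \frac{t}{2 H}$ ($r{\left(H,t \right)} = \left(t + \frac{t}{2 H}\right) + H = H + t + \frac{t}{2 H}$)
$\frac{L{\left(-153 + V{\left(6 \right)},128 \right)}}{r{\left(-107,236 \right)}} = \frac{128 \left(2 + \left(-153 + 6\right)\right)}{-107 + 236 + \frac{1}{2} \cdot 236 \frac{1}{-107}} = \frac{128 \left(2 - 147\right)}{-107 + 236 + \frac{1}{2} \cdot 236 \left(- \frac{1}{107}\right)} = \frac{128 \left(-145\right)}{-107 + 236 - \frac{118}{107}} = - \frac{18560}{\frac{13685}{107}} = \left(-18560\right) \frac{107}{13685} = - \frac{397184}{2737}$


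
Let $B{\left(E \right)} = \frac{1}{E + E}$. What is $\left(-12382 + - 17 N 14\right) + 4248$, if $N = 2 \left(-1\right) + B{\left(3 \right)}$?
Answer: $- \frac{23093}{3} \approx -7697.7$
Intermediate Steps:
$B{\left(E \right)} = \frac{1}{2 E}$
$N = - \frac{11}{6}$ ($N = 2 \left(-1\right) + \frac{1}{2 \cdot 3} = -2 + \frac{1}{2} \cdot \frac{1}{3} = -2 + \frac{1}{6} = - \frac{11}{6} \approx -1.8333$)
$\left(-12382 + - 17 N 14\right) + 4248 = \left(-12382 + \left(-17\right) \left(- \frac{11}{6}\right) 14\right) + 4248 = \left(-12382 + \frac{187}{6} \cdot 14\right) + 4248 = \left(-12382 + \frac{1309}{3}\right) + 4248 = - \frac{35837}{3} + 4248 = - \frac{23093}{3}$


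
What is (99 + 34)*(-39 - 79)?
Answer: -15694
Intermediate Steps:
(99 + 34)*(-39 - 79) = 133*(-118) = -15694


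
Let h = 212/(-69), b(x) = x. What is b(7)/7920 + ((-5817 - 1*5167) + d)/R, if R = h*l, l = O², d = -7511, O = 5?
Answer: 101071847/419760 ≈ 240.78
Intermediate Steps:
h = -212/69 (h = 212*(-1/69) = -212/69 ≈ -3.0725)
l = 25 (l = 5² = 25)
R = -5300/69 (R = -212/69*25 = -5300/69 ≈ -76.812)
b(7)/7920 + ((-5817 - 1*5167) + d)/R = 7/7920 + ((-5817 - 1*5167) - 7511)/(-5300/69) = 7*(1/7920) + ((-5817 - 5167) - 7511)*(-69/5300) = 7/7920 + (-10984 - 7511)*(-69/5300) = 7/7920 - 18495*(-69/5300) = 7/7920 + 255231/1060 = 101071847/419760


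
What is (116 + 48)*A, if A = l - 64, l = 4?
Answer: -9840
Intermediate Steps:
A = -60 (A = 4 - 64 = -60)
(116 + 48)*A = (116 + 48)*(-60) = 164*(-60) = -9840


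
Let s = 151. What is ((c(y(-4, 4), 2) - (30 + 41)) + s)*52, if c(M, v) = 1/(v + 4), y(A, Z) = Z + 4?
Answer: 12506/3 ≈ 4168.7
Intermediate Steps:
y(A, Z) = 4 + Z
c(M, v) = 1/(4 + v)
((c(y(-4, 4), 2) - (30 + 41)) + s)*52 = ((1/(4 + 2) - (30 + 41)) + 151)*52 = ((1/6 - 1*71) + 151)*52 = ((⅙ - 71) + 151)*52 = (-425/6 + 151)*52 = (481/6)*52 = 12506/3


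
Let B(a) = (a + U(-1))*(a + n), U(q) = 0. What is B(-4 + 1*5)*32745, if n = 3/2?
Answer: 163725/2 ≈ 81863.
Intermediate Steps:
n = 3/2 (n = 3*(1/2) = 3/2 ≈ 1.5000)
B(a) = a*(3/2 + a) (B(a) = (a + 0)*(a + 3/2) = a*(3/2 + a))
B(-4 + 1*5)*32745 = ((-4 + 1*5)*(3 + 2*(-4 + 1*5))/2)*32745 = ((-4 + 5)*(3 + 2*(-4 + 5))/2)*32745 = ((1/2)*1*(3 + 2*1))*32745 = ((1/2)*1*(3 + 2))*32745 = ((1/2)*1*5)*32745 = (5/2)*32745 = 163725/2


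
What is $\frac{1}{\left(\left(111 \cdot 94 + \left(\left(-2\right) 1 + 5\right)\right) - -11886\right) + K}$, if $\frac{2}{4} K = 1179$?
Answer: $\frac{1}{24681} \approx 4.0517 \cdot 10^{-5}$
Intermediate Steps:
$K = 2358$ ($K = 2 \cdot 1179 = 2358$)
$\frac{1}{\left(\left(111 \cdot 94 + \left(\left(-2\right) 1 + 5\right)\right) - -11886\right) + K} = \frac{1}{\left(\left(111 \cdot 94 + \left(\left(-2\right) 1 + 5\right)\right) - -11886\right) + 2358} = \frac{1}{\left(\left(10434 + \left(-2 + 5\right)\right) + 11886\right) + 2358} = \frac{1}{\left(\left(10434 + 3\right) + 11886\right) + 2358} = \frac{1}{\left(10437 + 11886\right) + 2358} = \frac{1}{22323 + 2358} = \frac{1}{24681}$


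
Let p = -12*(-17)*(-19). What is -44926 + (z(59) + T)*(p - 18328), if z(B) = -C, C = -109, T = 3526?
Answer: -80756466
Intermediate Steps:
p = -3876 (p = 204*(-19) = -3876)
z(B) = 109 (z(B) = -1*(-109) = 109)
-44926 + (z(59) + T)*(p - 18328) = -44926 + (109 + 3526)*(-3876 - 18328) = -44926 + 3635*(-22204) = -44926 - 80711540 = -80756466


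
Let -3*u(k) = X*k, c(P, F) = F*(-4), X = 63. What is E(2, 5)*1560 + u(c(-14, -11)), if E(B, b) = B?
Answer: 2196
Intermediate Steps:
c(P, F) = -4*F
u(k) = -21*k
E(2, 5)*1560 + u(c(-14, -11)) = 2*1560 - (-84)*(-11) = 3120 - 21*44 = 3120 - 924 = 2196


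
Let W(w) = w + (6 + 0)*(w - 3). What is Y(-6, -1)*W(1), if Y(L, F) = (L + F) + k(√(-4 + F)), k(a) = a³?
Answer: 77 + 55*I*√5 ≈ 77.0 + 122.98*I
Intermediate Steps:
W(w) = -18 + 7*w (W(w) = w + 6*(-3 + w) = w + (-18 + 6*w) = -18 + 7*w)
Y(L, F) = F + L + (-4 + F)^(3/2) (Y(L, F) = (L + F) + (√(-4 + F))³ = (F + L) + (-4 + F)^(3/2) = F + L + (-4 + F)^(3/2))
Y(-6, -1)*W(1) = (-1 - 6 + (-4 - 1)^(3/2))*(-18 + 7*1) = (-1 - 6 + (-5)^(3/2))*(-18 + 7) = (-1 - 6 - 5*I*√5)*(-11) = (-7 - 5*I*√5)*(-11) = 77 + 55*I*√5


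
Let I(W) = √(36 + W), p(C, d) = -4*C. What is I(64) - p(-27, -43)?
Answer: -98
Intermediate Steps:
I(64) - p(-27, -43) = √(36 + 64) - (-4)*(-27) = √100 - 1*108 = 10 - 108 = -98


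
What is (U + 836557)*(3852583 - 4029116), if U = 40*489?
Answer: -151132902361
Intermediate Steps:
U = 19560
(U + 836557)*(3852583 - 4029116) = (19560 + 836557)*(3852583 - 4029116) = 856117*(-176533) = -151132902361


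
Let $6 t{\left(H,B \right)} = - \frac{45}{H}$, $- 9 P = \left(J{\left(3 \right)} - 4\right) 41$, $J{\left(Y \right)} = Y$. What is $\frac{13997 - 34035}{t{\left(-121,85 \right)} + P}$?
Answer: $- \frac{43642764}{10057} \approx -4339.5$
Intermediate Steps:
$P = \frac{41}{9}$ ($P = - \frac{\left(3 - 4\right) 41}{9} = - \frac{\left(-1\right) 41}{9} = \left(- \frac{1}{9}\right) \left(-41\right) = \frac{41}{9} \approx 4.5556$)
$t{\left(H,B \right)} = - \frac{15}{2 H}$ ($t{\left(H,B \right)} = \frac{\left(-45\right) \frac{1}{H}}{6} = - \frac{15}{2 H}$)
$\frac{13997 - 34035}{t{\left(-121,85 \right)} + P} = \frac{13997 - 34035}{- \frac{15}{2 \left(-121\right)} + \frac{41}{9}} = - \frac{20038}{\left(- \frac{15}{2}\right) \left(- \frac{1}{121}\right) + \frac{41}{9}} = - \frac{20038}{\frac{15}{242} + \frac{41}{9}} = - \frac{20038}{\frac{10057}{2178}} = \left(-20038\right) \frac{2178}{10057} = - \frac{43642764}{10057}$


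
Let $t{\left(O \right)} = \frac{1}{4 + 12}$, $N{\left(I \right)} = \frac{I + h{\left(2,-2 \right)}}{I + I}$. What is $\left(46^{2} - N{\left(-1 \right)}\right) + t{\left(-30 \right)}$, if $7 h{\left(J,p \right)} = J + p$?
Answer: $\frac{33849}{16} \approx 2115.6$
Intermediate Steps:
$h{\left(J,p \right)} = \frac{J}{7} + \frac{p}{7}$ ($h{\left(J,p \right)} = \frac{J + p}{7} = \frac{J}{7} + \frac{p}{7}$)
$N{\left(I \right)} = \frac{1}{2}$ ($N{\left(I \right)} = \frac{I + \left(\frac{1}{7} \cdot 2 + \frac{1}{7} \left(-2\right)\right)}{I + I} = \frac{I + \left(\frac{2}{7} - \frac{2}{7}\right)}{2 I} = \left(I + 0\right) \frac{1}{2 I} = I \frac{1}{2 I} = \frac{1}{2}$)
$t{\left(O \right)} = \frac{1}{16}$
$\left(46^{2} - N{\left(-1 \right)}\right) + t{\left(-30 \right)} = \left(46^{2} - \frac{1}{2}\right) + \frac{1}{16} = \left(2116 - \frac{1}{2}\right) + \frac{1}{16} = \frac{4231}{2} + \frac{1}{16} = \frac{33849}{16}$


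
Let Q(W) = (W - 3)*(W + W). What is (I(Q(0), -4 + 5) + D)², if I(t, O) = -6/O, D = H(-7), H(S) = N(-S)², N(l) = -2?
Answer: 4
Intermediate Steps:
H(S) = 4 (H(S) = (-2)² = 4)
D = 4
Q(W) = 2*W*(-3 + W) (Q(W) = (-3 + W)*(2*W) = 2*W*(-3 + W))
(I(Q(0), -4 + 5) + D)² = (-6/(-4 + 5) + 4)² = (-6/1 + 4)² = (-6*1 + 4)² = (-6 + 4)² = (-2)² = 4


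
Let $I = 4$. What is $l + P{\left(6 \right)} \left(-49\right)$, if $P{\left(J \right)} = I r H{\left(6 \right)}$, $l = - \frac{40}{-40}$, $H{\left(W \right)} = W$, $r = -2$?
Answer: $2353$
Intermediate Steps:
$l = 1$ ($l = \left(-40\right) \left(- \frac{1}{40}\right) = 1$)
$P{\left(J \right)} = -48$ ($P{\left(J \right)} = 4 \left(-2\right) 6 = \left(-8\right) 6 = -48$)
$l + P{\left(6 \right)} \left(-49\right) = 1 - -2352 = 1 + 2352 = 2353$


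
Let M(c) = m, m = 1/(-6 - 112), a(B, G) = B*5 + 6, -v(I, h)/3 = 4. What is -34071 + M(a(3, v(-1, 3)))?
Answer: -4020379/118 ≈ -34071.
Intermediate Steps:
v(I, h) = -12 (v(I, h) = -3*4 = -12)
a(B, G) = 6 + 5*B (a(B, G) = 5*B + 6 = 6 + 5*B)
m = -1/118 (m = 1/(-118) = -1/118 ≈ -0.0084746)
M(c) = -1/118
-34071 + M(a(3, v(-1, 3))) = -34071 - 1/118 = -4020379/118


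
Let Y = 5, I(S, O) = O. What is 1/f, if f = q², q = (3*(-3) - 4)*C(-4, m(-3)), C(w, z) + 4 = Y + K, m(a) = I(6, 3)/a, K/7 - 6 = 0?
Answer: 1/312481 ≈ 3.2002e-6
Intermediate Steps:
K = 42 (K = 42 + 7*0 = 42 + 0 = 42)
m(a) = 3/a
C(w, z) = 43 (C(w, z) = -4 + (5 + 42) = -4 + 47 = 43)
q = -559 (q = (3*(-3) - 4)*43 = (-9 - 4)*43 = -13*43 = -559)
f = 312481 (f = (-559)² = 312481)
1/f = 1/312481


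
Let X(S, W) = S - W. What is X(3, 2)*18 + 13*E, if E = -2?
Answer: -8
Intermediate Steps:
X(3, 2)*18 + 13*E = (3 - 1*2)*18 + 13*(-2) = (3 - 2)*18 - 26 = 1*18 - 26 = 18 - 26 = -8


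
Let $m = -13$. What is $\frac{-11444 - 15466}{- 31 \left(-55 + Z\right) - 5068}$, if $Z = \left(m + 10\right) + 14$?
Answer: $\frac{13455}{1852} \approx 7.2651$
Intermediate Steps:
$Z = 11$ ($Z = \left(-13 + 10\right) + 14 = -3 + 14 = 11$)
$\frac{-11444 - 15466}{- 31 \left(-55 + Z\right) - 5068} = \frac{-11444 - 15466}{- 31 \left(-55 + 11\right) - 5068} = - \frac{26910}{\left(-31\right) \left(-44\right) - 5068} = - \frac{26910}{1364 - 5068} = - \frac{26910}{-3704} = \left(-26910\right) \left(- \frac{1}{3704}\right) = \frac{13455}{1852}$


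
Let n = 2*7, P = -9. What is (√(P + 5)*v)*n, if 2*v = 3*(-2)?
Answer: -84*I ≈ -84.0*I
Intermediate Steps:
n = 14
v = -3 (v = (3*(-2))/2 = (½)*(-6) = -3)
(√(P + 5)*v)*n = (√(-9 + 5)*(-3))*14 = (√(-4)*(-3))*14 = ((2*I)*(-3))*14 = -6*I*14 = -84*I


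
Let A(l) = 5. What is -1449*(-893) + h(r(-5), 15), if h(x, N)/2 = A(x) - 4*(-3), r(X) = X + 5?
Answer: 1293991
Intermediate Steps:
r(X) = 5 + X
h(x, N) = 34 (h(x, N) = 2*(5 - 4*(-3)) = 2*(5 + 12) = 2*17 = 34)
-1449*(-893) + h(r(-5), 15) = -1449*(-893) + 34 = 1293957 + 34 = 1293991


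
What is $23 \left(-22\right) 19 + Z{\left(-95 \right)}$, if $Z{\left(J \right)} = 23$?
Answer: $-9591$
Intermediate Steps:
$23 \left(-22\right) 19 + Z{\left(-95 \right)} = 23 \left(-22\right) 19 + 23 = \left(-506\right) 19 + 23 = -9614 + 23 = -9591$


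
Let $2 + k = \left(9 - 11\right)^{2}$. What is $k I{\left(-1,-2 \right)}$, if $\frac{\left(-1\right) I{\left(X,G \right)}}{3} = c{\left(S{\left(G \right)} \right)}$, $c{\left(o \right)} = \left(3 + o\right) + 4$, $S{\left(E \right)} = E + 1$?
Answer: $-36$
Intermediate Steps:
$S{\left(E \right)} = 1 + E$
$c{\left(o \right)} = 7 + o$
$I{\left(X,G \right)} = -24 - 3 G$ ($I{\left(X,G \right)} = - 3 \left(7 + \left(1 + G\right)\right) = - 3 \left(8 + G\right) = -24 - 3 G$)
$k = 2$ ($k = -2 + \left(9 - 11\right)^{2} = -2 + \left(-2\right)^{2} = -2 + 4 = 2$)
$k I{\left(-1,-2 \right)} = 2 \left(-24 - -6\right) = 2 \left(-24 + 6\right) = 2 \left(-18\right) = -36$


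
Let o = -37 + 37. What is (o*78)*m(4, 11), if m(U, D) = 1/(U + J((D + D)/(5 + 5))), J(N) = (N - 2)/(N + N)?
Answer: 0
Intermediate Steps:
o = 0
J(N) = (-2 + N)/(2*N) (J(N) = (-2 + N)/((2*N)) = (-2 + N)*(1/(2*N)) = (-2 + N)/(2*N))
m(U, D) = 1/(U + 5*(-2 + D/5)/(2*D)) (m(U, D) = 1/(U + (-2 + (D + D)/(5 + 5))/(2*(((D + D)/(5 + 5))))) = 1/(U + (-2 + (2*D)/10)/(2*(((2*D)/10)))) = 1/(U + (-2 + (2*D)*(1/10))/(2*(((2*D)*(1/10))))) = 1/(U + (-2 + D/5)/(2*((D/5)))) = 1/(U + (5/D)*(-2 + D/5)/2) = 1/(U + 5*(-2 + D/5)/(2*D)))
(o*78)*m(4, 11) = (0*78)*(2*11/(-10 + 11 + 2*11*4)) = 0*(2*11/(-10 + 11 + 88)) = 0*(2*11/89) = 0*(2*11*(1/89)) = 0*(22/89) = 0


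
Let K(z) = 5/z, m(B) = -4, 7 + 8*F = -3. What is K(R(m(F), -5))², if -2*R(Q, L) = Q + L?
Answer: 100/81 ≈ 1.2346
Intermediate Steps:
F = -5/4 (F = -7/8 + (⅛)*(-3) = -7/8 - 3/8 = -5/4 ≈ -1.2500)
R(Q, L) = -L/2 - Q/2 (R(Q, L) = -(Q + L)/2 = -(L + Q)/2 = -L/2 - Q/2)
K(R(m(F), -5))² = (5/(-½*(-5) - ½*(-4)))² = (5/(5/2 + 2))² = (5/(9/2))² = (5*(2/9))² = (10/9)² = 100/81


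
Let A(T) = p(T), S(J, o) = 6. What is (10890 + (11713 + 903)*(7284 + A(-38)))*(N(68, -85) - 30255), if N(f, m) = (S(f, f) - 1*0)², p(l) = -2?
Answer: -2776539911838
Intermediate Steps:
A(T) = -2
N(f, m) = 36 (N(f, m) = (6 - 1*0)² = (6 + 0)² = 6² = 36)
(10890 + (11713 + 903)*(7284 + A(-38)))*(N(68, -85) - 30255) = (10890 + (11713 + 903)*(7284 - 2))*(36 - 30255) = (10890 + 12616*7282)*(-30219) = (10890 + 91869712)*(-30219) = 91880602*(-30219) = -2776539911838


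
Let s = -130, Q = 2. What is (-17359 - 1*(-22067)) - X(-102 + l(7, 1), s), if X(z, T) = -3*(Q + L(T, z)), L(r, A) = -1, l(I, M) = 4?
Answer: 4711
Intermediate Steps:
X(z, T) = -3 (X(z, T) = -3*(2 - 1) = -3*1 = -3)
(-17359 - 1*(-22067)) - X(-102 + l(7, 1), s) = (-17359 - 1*(-22067)) - 1*(-3) = (-17359 + 22067) + 3 = 4708 + 3 = 4711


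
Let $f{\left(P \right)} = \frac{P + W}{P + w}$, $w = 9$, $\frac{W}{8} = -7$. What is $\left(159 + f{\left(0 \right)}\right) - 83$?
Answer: $\frac{628}{9} \approx 69.778$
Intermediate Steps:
$W = -56$ ($W = 8 \left(-7\right) = -56$)
$f{\left(P \right)} = \frac{-56 + P}{9 + P}$ ($f{\left(P \right)} = \frac{P - 56}{P + 9} = \frac{-56 + P}{9 + P}$)
$\left(159 + f{\left(0 \right)}\right) - 83 = \left(159 + \frac{-56 + 0}{9 + 0}\right) - 83 = \left(159 + \frac{1}{9} \left(-56\right)\right) - 83 = \left(159 - \frac{56}{9}\right) - 83 = \frac{1375}{9} - 83 = \frac{628}{9}$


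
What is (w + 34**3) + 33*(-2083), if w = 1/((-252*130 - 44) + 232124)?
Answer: -5866984199/199320 ≈ -29435.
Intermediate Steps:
w = 1/199320 (w = 1/((-32760 - 44) + 232124) = 1/(-32804 + 232124) = 1/199320 ≈ 5.0171e-6)
(w + 34**3) + 33*(-2083) = (1/199320 + 34**3) + 33*(-2083) = (1/199320 + 39304) - 68739 = 7834073281/199320 - 68739 = -5866984199/199320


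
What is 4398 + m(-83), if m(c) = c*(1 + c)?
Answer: 11204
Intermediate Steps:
4398 + m(-83) = 4398 - 83*(1 - 83) = 4398 - 83*(-82) = 4398 + 6806 = 11204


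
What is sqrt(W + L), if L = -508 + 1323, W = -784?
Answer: sqrt(31) ≈ 5.5678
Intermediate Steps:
L = 815
sqrt(W + L) = sqrt(-784 + 815) = sqrt(31)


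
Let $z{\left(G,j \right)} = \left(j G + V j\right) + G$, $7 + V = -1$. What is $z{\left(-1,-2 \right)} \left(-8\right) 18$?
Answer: $-2448$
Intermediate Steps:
$V = -8$ ($V = -7 - 1 = -8$)
$z{\left(G,j \right)} = G - 8 j + G j$ ($z{\left(G,j \right)} = \left(j G - 8 j\right) + G = \left(G j - 8 j\right) + G = \left(- 8 j + G j\right) + G = G - 8 j + G j$)
$z{\left(-1,-2 \right)} \left(-8\right) 18 = \left(-1 - -16 - -2\right) \left(-8\right) 18 = \left(-1 + 16 + 2\right) \left(-8\right) 18 = 17 \left(-8\right) 18 = \left(-136\right) 18 = -2448$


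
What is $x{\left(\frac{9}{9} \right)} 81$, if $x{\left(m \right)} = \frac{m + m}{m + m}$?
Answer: $81$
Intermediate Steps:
$x{\left(m \right)} = 1$ ($x{\left(m \right)} = \frac{2 m}{2 m} = 2 m \frac{1}{2 m} = 1$)
$x{\left(\frac{9}{9} \right)} 81 = 1 \cdot 81 = 81$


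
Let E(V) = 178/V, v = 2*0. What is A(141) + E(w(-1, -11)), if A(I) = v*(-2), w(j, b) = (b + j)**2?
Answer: 89/72 ≈ 1.2361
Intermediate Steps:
v = 0
A(I) = 0 (A(I) = 0*(-2) = 0)
A(141) + E(w(-1, -11)) = 0 + 178/((-11 - 1)**2) = 0 + 178/((-12)**2) = 0 + 178/144 = 0 + 178*(1/144) = 0 + 89/72 = 89/72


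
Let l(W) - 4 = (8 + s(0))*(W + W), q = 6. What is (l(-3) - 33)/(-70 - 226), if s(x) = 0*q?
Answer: 77/296 ≈ 0.26014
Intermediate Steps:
s(x) = 0 (s(x) = 0*6 = 0)
l(W) = 4 + 16*W (l(W) = 4 + (8 + 0)*(W + W) = 4 + 8*(2*W) = 4 + 16*W)
(l(-3) - 33)/(-70 - 226) = ((4 + 16*(-3)) - 33)/(-70 - 226) = ((4 - 48) - 33)/(-296) = (-44 - 33)*(-1/296) = -77*(-1/296) = 77/296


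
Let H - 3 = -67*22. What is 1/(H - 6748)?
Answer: -1/8219 ≈ -0.00012167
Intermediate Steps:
H = -1471 (H = 3 - 67*22 = 3 - 1474 = -1471)
1/(H - 6748) = 1/(-1471 - 6748) = 1/(-8219) = -1/8219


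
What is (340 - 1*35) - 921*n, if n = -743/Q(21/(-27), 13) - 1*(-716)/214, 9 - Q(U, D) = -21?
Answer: 21435977/1070 ≈ 20034.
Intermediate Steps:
Q(U, D) = 30 (Q(U, D) = 9 - 1*(-21) = 9 + 21 = 30)
n = -68761/3210 (n = -743/30 - 1*(-716)/214 = -743*1/30 + 716*(1/214) = -743/30 + 358/107 = -68761/3210 ≈ -21.421)
(340 - 1*35) - 921*n = (340 - 1*35) - 921*(-68761/3210) = (340 - 35) + 21109627/1070 = 305 + 21109627/1070 = 21435977/1070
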